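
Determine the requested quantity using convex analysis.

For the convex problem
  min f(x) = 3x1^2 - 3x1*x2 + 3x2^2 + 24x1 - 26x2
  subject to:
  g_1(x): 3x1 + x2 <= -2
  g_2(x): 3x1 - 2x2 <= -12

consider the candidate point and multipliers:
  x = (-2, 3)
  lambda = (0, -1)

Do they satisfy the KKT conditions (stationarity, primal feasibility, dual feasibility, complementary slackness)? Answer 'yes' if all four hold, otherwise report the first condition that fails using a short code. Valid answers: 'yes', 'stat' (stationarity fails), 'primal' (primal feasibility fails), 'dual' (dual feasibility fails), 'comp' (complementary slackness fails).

Gradient of f: grad f(x) = Q x + c = (3, -2)
Constraint values g_i(x) = a_i^T x - b_i:
  g_1((-2, 3)) = -1
  g_2((-2, 3)) = 0
Stationarity residual: grad f(x) + sum_i lambda_i a_i = (0, 0)
  -> stationarity OK
Primal feasibility (all g_i <= 0): OK
Dual feasibility (all lambda_i >= 0): FAILS
Complementary slackness (lambda_i * g_i(x) = 0 for all i): OK

Verdict: the first failing condition is dual_feasibility -> dual.

dual


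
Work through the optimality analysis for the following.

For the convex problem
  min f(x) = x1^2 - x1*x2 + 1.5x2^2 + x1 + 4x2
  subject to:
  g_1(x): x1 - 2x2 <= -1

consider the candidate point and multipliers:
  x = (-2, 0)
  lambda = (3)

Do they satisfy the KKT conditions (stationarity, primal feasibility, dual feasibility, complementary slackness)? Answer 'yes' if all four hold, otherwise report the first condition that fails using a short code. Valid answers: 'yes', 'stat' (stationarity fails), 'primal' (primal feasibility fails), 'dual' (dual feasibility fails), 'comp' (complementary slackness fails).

Gradient of f: grad f(x) = Q x + c = (-3, 6)
Constraint values g_i(x) = a_i^T x - b_i:
  g_1((-2, 0)) = -1
Stationarity residual: grad f(x) + sum_i lambda_i a_i = (0, 0)
  -> stationarity OK
Primal feasibility (all g_i <= 0): OK
Dual feasibility (all lambda_i >= 0): OK
Complementary slackness (lambda_i * g_i(x) = 0 for all i): FAILS

Verdict: the first failing condition is complementary_slackness -> comp.

comp


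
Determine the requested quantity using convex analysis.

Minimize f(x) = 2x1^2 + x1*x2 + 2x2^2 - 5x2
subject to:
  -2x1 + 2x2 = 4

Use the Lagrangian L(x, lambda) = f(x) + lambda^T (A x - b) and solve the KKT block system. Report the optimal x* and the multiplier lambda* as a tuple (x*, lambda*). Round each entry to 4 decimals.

Form the Lagrangian:
  L(x, lambda) = (1/2) x^T Q x + c^T x + lambda^T (A x - b)
Stationarity (grad_x L = 0): Q x + c + A^T lambda = 0.
Primal feasibility: A x = b.

This gives the KKT block system:
  [ Q   A^T ] [ x     ]   [-c ]
  [ A    0  ] [ lambda ] = [ b ]

Solving the linear system:
  x*      = (-0.5, 1.5)
  lambda* = (-0.25)
  f(x*)   = -3.25

x* = (-0.5, 1.5), lambda* = (-0.25)


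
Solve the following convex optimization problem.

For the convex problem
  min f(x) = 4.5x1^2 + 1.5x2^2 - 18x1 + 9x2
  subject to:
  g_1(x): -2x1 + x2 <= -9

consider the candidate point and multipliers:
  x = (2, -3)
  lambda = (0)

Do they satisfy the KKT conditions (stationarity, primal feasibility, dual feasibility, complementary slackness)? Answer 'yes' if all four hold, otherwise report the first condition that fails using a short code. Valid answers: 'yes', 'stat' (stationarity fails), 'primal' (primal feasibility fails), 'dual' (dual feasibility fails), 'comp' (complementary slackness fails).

Gradient of f: grad f(x) = Q x + c = (0, 0)
Constraint values g_i(x) = a_i^T x - b_i:
  g_1((2, -3)) = 2
Stationarity residual: grad f(x) + sum_i lambda_i a_i = (0, 0)
  -> stationarity OK
Primal feasibility (all g_i <= 0): FAILS
Dual feasibility (all lambda_i >= 0): OK
Complementary slackness (lambda_i * g_i(x) = 0 for all i): OK

Verdict: the first failing condition is primal_feasibility -> primal.

primal


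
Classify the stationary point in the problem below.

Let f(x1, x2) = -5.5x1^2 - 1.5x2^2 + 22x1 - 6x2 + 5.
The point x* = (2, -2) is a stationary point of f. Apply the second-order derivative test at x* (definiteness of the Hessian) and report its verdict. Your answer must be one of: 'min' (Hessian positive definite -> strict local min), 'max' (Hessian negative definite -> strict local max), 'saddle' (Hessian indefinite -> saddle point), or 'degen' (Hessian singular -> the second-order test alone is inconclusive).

Compute the Hessian H = grad^2 f:
  H = [[-11, 0], [0, -3]]
Verify stationarity: grad f(x*) = H x* + g = (0, 0).
Eigenvalues of H: -11, -3.
Both eigenvalues < 0, so H is negative definite -> x* is a strict local max.

max


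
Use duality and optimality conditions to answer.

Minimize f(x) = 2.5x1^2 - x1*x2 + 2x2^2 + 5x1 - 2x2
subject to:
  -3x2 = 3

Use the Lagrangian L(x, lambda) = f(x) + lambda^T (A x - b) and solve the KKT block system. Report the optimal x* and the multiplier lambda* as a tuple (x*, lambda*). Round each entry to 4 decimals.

Form the Lagrangian:
  L(x, lambda) = (1/2) x^T Q x + c^T x + lambda^T (A x - b)
Stationarity (grad_x L = 0): Q x + c + A^T lambda = 0.
Primal feasibility: A x = b.

This gives the KKT block system:
  [ Q   A^T ] [ x     ]   [-c ]
  [ A    0  ] [ lambda ] = [ b ]

Solving the linear system:
  x*      = (-1.2, -1)
  lambda* = (-1.6)
  f(x*)   = 0.4

x* = (-1.2, -1), lambda* = (-1.6)


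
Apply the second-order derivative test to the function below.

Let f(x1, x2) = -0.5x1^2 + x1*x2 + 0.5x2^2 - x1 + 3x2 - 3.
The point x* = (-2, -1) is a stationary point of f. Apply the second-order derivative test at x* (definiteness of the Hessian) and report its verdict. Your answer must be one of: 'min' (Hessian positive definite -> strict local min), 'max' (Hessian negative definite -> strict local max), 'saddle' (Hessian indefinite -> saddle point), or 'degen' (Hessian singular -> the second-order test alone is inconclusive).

Compute the Hessian H = grad^2 f:
  H = [[-1, 1], [1, 1]]
Verify stationarity: grad f(x*) = H x* + g = (0, 0).
Eigenvalues of H: -1.4142, 1.4142.
Eigenvalues have mixed signs, so H is indefinite -> x* is a saddle point.

saddle


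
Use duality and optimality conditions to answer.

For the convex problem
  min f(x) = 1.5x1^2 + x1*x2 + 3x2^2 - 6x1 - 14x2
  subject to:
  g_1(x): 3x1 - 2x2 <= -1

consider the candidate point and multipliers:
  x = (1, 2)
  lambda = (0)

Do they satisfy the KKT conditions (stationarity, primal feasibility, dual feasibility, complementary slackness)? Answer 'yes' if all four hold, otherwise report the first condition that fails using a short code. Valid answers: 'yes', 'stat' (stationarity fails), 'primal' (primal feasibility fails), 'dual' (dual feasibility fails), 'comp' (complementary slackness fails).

Gradient of f: grad f(x) = Q x + c = (-1, -1)
Constraint values g_i(x) = a_i^T x - b_i:
  g_1((1, 2)) = 0
Stationarity residual: grad f(x) + sum_i lambda_i a_i = (-1, -1)
  -> stationarity FAILS
Primal feasibility (all g_i <= 0): OK
Dual feasibility (all lambda_i >= 0): OK
Complementary slackness (lambda_i * g_i(x) = 0 for all i): OK

Verdict: the first failing condition is stationarity -> stat.

stat


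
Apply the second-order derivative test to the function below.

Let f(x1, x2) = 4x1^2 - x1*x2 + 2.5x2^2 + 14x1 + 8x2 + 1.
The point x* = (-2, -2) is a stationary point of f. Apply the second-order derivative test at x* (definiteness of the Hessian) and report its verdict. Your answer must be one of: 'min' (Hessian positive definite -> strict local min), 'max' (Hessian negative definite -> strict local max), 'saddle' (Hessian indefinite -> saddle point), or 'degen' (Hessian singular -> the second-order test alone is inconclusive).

Compute the Hessian H = grad^2 f:
  H = [[8, -1], [-1, 5]]
Verify stationarity: grad f(x*) = H x* + g = (0, 0).
Eigenvalues of H: 4.6972, 8.3028.
Both eigenvalues > 0, so H is positive definite -> x* is a strict local min.

min


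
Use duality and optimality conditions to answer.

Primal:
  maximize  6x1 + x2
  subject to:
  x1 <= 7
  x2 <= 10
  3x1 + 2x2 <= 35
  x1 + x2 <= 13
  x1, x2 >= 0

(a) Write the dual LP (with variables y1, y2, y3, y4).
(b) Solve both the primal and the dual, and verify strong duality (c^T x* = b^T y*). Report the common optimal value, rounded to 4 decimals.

The standard primal-dual pair for 'max c^T x s.t. A x <= b, x >= 0' is:
  Dual:  min b^T y  s.t.  A^T y >= c,  y >= 0.

So the dual LP is:
  minimize  7y1 + 10y2 + 35y3 + 13y4
  subject to:
    y1 + 3y3 + y4 >= 6
    y2 + 2y3 + y4 >= 1
    y1, y2, y3, y4 >= 0

Solving the primal: x* = (7, 6).
  primal value c^T x* = 48.
Solving the dual: y* = (5, 0, 0, 1).
  dual value b^T y* = 48.
Strong duality: c^T x* = b^T y*. Confirmed.

48


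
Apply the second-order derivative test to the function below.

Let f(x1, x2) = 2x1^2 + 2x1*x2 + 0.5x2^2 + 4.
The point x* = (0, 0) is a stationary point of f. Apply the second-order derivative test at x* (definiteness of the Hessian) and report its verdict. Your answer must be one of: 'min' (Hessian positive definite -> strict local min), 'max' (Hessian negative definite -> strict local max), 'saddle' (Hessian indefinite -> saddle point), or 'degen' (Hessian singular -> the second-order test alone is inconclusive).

Compute the Hessian H = grad^2 f:
  H = [[4, 2], [2, 1]]
Verify stationarity: grad f(x*) = H x* + g = (0, 0).
Eigenvalues of H: 0, 5.
H has a zero eigenvalue (singular; positive semidefinite but not definite), so H is neither positive definite, negative definite, nor indefinite. The second-order test alone is inconclusive -> degen.
(Indeed, f is constant along the null direction of H through x*, so x* is not a strict local extremum.)

degen


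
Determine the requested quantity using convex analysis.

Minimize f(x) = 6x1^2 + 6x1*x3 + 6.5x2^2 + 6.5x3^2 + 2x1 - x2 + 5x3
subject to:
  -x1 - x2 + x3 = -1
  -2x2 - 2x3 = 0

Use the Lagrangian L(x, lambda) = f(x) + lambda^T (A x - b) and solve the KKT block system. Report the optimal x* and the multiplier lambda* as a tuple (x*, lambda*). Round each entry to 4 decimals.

Form the Lagrangian:
  L(x, lambda) = (1/2) x^T Q x + c^T x + lambda^T (A x - b)
Stationarity (grad_x L = 0): Q x + c + A^T lambda = 0.
Primal feasibility: A x = b.

This gives the KKT block system:
  [ Q   A^T ] [ x     ]   [-c ]
  [ A    0  ] [ lambda ] = [ b ]

Solving the linear system:
  x*      = (0.1837, 0.4082, -0.4082)
  lambda* = (1.7551, 1.2755)
  f(x*)   = -0.1633

x* = (0.1837, 0.4082, -0.4082), lambda* = (1.7551, 1.2755)


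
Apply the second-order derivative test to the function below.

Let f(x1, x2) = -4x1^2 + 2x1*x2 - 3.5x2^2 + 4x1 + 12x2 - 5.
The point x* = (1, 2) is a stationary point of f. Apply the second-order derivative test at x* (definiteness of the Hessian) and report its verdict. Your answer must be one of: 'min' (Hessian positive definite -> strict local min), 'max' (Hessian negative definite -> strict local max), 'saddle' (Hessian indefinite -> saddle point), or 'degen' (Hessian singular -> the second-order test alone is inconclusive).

Compute the Hessian H = grad^2 f:
  H = [[-8, 2], [2, -7]]
Verify stationarity: grad f(x*) = H x* + g = (0, 0).
Eigenvalues of H: -9.5616, -5.4384.
Both eigenvalues < 0, so H is negative definite -> x* is a strict local max.

max


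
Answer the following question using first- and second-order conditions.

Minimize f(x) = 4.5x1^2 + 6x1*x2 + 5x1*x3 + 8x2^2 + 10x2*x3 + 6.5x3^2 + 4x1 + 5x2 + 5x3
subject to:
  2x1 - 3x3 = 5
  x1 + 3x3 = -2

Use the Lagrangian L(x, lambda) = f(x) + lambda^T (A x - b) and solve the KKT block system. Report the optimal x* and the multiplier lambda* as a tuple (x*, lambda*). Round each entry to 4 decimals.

Form the Lagrangian:
  L(x, lambda) = (1/2) x^T Q x + c^T x + lambda^T (A x - b)
Stationarity (grad_x L = 0): Q x + c + A^T lambda = 0.
Primal feasibility: A x = b.

This gives the KKT block system:
  [ Q   A^T ] [ x     ]   [-c ]
  [ A    0  ] [ lambda ] = [ b ]

Solving the linear system:
  x*      = (1, -0.0625, -1)
  lambda* = (-2.9444, -1.7361)
  f(x*)   = 4.9688

x* = (1, -0.0625, -1), lambda* = (-2.9444, -1.7361)


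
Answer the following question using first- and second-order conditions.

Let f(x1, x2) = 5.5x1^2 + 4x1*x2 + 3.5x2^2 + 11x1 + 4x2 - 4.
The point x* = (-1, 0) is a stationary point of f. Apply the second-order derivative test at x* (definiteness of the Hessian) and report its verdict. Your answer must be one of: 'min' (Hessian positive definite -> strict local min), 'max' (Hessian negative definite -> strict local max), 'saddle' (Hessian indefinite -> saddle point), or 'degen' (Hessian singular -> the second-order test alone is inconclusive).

Compute the Hessian H = grad^2 f:
  H = [[11, 4], [4, 7]]
Verify stationarity: grad f(x*) = H x* + g = (0, 0).
Eigenvalues of H: 4.5279, 13.4721.
Both eigenvalues > 0, so H is positive definite -> x* is a strict local min.

min


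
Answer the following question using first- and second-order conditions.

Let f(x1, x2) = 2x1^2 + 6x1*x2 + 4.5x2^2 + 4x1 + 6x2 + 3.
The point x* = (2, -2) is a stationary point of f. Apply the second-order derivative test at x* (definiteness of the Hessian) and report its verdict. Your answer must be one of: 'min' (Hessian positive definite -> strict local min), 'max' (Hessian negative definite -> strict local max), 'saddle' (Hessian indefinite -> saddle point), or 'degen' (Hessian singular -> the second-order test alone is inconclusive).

Compute the Hessian H = grad^2 f:
  H = [[4, 6], [6, 9]]
Verify stationarity: grad f(x*) = H x* + g = (0, 0).
Eigenvalues of H: 0, 13.
H has a zero eigenvalue (singular; positive semidefinite but not definite), so H is neither positive definite, negative definite, nor indefinite. The second-order test alone is inconclusive -> degen.
(Indeed, f is constant along the null direction of H through x*, so x* is not a strict local extremum.)

degen


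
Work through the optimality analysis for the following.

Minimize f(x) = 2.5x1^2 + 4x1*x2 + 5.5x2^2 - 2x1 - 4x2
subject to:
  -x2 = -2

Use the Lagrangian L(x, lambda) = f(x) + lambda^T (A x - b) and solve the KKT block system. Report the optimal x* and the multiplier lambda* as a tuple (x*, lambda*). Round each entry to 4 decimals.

Form the Lagrangian:
  L(x, lambda) = (1/2) x^T Q x + c^T x + lambda^T (A x - b)
Stationarity (grad_x L = 0): Q x + c + A^T lambda = 0.
Primal feasibility: A x = b.

This gives the KKT block system:
  [ Q   A^T ] [ x     ]   [-c ]
  [ A    0  ] [ lambda ] = [ b ]

Solving the linear system:
  x*      = (-1.2, 2)
  lambda* = (13.2)
  f(x*)   = 10.4

x* = (-1.2, 2), lambda* = (13.2)


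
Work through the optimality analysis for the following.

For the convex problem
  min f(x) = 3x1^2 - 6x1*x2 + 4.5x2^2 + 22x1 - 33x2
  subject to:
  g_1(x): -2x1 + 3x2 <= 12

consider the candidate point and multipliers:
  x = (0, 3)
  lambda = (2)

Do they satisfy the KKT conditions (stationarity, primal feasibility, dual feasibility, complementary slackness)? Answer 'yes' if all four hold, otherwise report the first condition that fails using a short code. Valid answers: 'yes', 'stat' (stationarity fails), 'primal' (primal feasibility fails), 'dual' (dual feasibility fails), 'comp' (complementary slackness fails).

Gradient of f: grad f(x) = Q x + c = (4, -6)
Constraint values g_i(x) = a_i^T x - b_i:
  g_1((0, 3)) = -3
Stationarity residual: grad f(x) + sum_i lambda_i a_i = (0, 0)
  -> stationarity OK
Primal feasibility (all g_i <= 0): OK
Dual feasibility (all lambda_i >= 0): OK
Complementary slackness (lambda_i * g_i(x) = 0 for all i): FAILS

Verdict: the first failing condition is complementary_slackness -> comp.

comp


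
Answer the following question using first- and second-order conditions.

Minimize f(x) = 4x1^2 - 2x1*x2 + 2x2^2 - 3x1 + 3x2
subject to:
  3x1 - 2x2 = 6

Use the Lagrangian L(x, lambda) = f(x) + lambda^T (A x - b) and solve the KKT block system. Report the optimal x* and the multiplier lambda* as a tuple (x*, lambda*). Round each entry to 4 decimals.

Form the Lagrangian:
  L(x, lambda) = (1/2) x^T Q x + c^T x + lambda^T (A x - b)
Stationarity (grad_x L = 0): Q x + c + A^T lambda = 0.
Primal feasibility: A x = b.

This gives the KKT block system:
  [ Q   A^T ] [ x     ]   [-c ]
  [ A    0  ] [ lambda ] = [ b ]

Solving the linear system:
  x*      = (0.9545, -1.5682)
  lambda* = (-2.5909)
  f(x*)   = 3.9886

x* = (0.9545, -1.5682), lambda* = (-2.5909)


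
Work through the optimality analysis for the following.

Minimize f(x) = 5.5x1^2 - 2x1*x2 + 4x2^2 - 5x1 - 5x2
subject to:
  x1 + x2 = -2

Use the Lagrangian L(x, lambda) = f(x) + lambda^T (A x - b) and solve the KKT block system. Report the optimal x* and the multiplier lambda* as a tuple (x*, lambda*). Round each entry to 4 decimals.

Form the Lagrangian:
  L(x, lambda) = (1/2) x^T Q x + c^T x + lambda^T (A x - b)
Stationarity (grad_x L = 0): Q x + c + A^T lambda = 0.
Primal feasibility: A x = b.

This gives the KKT block system:
  [ Q   A^T ] [ x     ]   [-c ]
  [ A    0  ] [ lambda ] = [ b ]

Solving the linear system:
  x*      = (-0.8696, -1.1304)
  lambda* = (12.3043)
  f(x*)   = 17.3043

x* = (-0.8696, -1.1304), lambda* = (12.3043)


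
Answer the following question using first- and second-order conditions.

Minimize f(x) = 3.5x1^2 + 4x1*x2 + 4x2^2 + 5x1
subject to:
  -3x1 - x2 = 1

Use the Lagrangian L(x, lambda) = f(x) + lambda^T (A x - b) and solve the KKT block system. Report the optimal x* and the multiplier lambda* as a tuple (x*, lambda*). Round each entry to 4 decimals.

Form the Lagrangian:
  L(x, lambda) = (1/2) x^T Q x + c^T x + lambda^T (A x - b)
Stationarity (grad_x L = 0): Q x + c + A^T lambda = 0.
Primal feasibility: A x = b.

This gives the KKT block system:
  [ Q   A^T ] [ x     ]   [-c ]
  [ A    0  ] [ lambda ] = [ b ]

Solving the linear system:
  x*      = (-0.4545, 0.3636)
  lambda* = (1.0909)
  f(x*)   = -1.6818

x* = (-0.4545, 0.3636), lambda* = (1.0909)


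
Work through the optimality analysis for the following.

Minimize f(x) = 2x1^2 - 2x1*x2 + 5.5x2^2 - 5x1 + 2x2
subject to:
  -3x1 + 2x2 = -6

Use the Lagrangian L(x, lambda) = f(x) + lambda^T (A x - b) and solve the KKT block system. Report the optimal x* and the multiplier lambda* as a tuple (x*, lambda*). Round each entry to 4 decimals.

Form the Lagrangian:
  L(x, lambda) = (1/2) x^T Q x + c^T x + lambda^T (A x - b)
Stationarity (grad_x L = 0): Q x + c + A^T lambda = 0.
Primal feasibility: A x = b.

This gives the KKT block system:
  [ Q   A^T ] [ x     ]   [-c ]
  [ A    0  ] [ lambda ] = [ b ]

Solving the linear system:
  x*      = (2, 0)
  lambda* = (1)
  f(x*)   = -2

x* = (2, 0), lambda* = (1)


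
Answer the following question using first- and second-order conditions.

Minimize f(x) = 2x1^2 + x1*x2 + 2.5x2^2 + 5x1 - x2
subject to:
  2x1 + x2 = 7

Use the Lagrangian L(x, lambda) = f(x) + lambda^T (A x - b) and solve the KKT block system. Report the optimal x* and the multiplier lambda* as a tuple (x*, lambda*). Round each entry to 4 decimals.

Form the Lagrangian:
  L(x, lambda) = (1/2) x^T Q x + c^T x + lambda^T (A x - b)
Stationarity (grad_x L = 0): Q x + c + A^T lambda = 0.
Primal feasibility: A x = b.

This gives the KKT block system:
  [ Q   A^T ] [ x     ]   [-c ]
  [ A    0  ] [ lambda ] = [ b ]

Solving the linear system:
  x*      = (2.8, 1.4)
  lambda* = (-8.8)
  f(x*)   = 37.1

x* = (2.8, 1.4), lambda* = (-8.8)


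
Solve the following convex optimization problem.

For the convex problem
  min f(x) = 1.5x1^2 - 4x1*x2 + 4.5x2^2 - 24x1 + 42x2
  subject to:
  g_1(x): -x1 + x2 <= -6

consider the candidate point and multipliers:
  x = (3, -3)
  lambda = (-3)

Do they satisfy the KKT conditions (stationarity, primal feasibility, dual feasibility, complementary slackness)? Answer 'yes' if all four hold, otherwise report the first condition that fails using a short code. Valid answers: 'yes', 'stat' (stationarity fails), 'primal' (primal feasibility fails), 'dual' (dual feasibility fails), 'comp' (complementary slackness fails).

Gradient of f: grad f(x) = Q x + c = (-3, 3)
Constraint values g_i(x) = a_i^T x - b_i:
  g_1((3, -3)) = 0
Stationarity residual: grad f(x) + sum_i lambda_i a_i = (0, 0)
  -> stationarity OK
Primal feasibility (all g_i <= 0): OK
Dual feasibility (all lambda_i >= 0): FAILS
Complementary slackness (lambda_i * g_i(x) = 0 for all i): OK

Verdict: the first failing condition is dual_feasibility -> dual.

dual


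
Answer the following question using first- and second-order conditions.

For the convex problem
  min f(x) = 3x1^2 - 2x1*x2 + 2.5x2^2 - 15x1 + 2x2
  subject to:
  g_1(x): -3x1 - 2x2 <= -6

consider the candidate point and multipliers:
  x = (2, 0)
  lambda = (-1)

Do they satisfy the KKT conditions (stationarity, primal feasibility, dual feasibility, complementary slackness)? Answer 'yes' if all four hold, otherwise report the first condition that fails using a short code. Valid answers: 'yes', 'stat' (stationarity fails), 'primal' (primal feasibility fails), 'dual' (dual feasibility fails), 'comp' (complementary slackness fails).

Gradient of f: grad f(x) = Q x + c = (-3, -2)
Constraint values g_i(x) = a_i^T x - b_i:
  g_1((2, 0)) = 0
Stationarity residual: grad f(x) + sum_i lambda_i a_i = (0, 0)
  -> stationarity OK
Primal feasibility (all g_i <= 0): OK
Dual feasibility (all lambda_i >= 0): FAILS
Complementary slackness (lambda_i * g_i(x) = 0 for all i): OK

Verdict: the first failing condition is dual_feasibility -> dual.

dual


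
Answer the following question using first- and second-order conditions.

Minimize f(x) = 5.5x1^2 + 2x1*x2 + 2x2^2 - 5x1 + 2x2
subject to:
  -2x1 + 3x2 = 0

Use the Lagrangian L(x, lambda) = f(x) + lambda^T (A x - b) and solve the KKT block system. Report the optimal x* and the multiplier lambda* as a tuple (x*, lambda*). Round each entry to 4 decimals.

Form the Lagrangian:
  L(x, lambda) = (1/2) x^T Q x + c^T x + lambda^T (A x - b)
Stationarity (grad_x L = 0): Q x + c + A^T lambda = 0.
Primal feasibility: A x = b.

This gives the KKT block system:
  [ Q   A^T ] [ x     ]   [-c ]
  [ A    0  ] [ lambda ] = [ b ]

Solving the linear system:
  x*      = (0.2374, 0.1583)
  lambda* = (-1.036)
  f(x*)   = -0.4353

x* = (0.2374, 0.1583), lambda* = (-1.036)


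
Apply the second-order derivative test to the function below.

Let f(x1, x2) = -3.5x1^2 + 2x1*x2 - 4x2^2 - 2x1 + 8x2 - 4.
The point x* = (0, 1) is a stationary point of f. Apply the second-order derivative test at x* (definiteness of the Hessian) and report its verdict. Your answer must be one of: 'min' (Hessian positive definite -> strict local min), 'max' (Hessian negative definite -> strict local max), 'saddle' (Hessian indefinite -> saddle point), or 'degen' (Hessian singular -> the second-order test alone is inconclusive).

Compute the Hessian H = grad^2 f:
  H = [[-7, 2], [2, -8]]
Verify stationarity: grad f(x*) = H x* + g = (0, 0).
Eigenvalues of H: -9.5616, -5.4384.
Both eigenvalues < 0, so H is negative definite -> x* is a strict local max.

max


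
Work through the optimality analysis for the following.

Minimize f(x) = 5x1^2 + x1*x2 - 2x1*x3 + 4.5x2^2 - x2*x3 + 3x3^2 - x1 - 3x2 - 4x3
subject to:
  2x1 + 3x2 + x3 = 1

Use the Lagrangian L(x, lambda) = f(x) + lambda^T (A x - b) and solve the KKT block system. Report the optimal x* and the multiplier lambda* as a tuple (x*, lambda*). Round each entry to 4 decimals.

Form the Lagrangian:
  L(x, lambda) = (1/2) x^T Q x + c^T x + lambda^T (A x - b)
Stationarity (grad_x L = 0): Q x + c + A^T lambda = 0.
Primal feasibility: A x = b.

This gives the KKT block system:
  [ Q   A^T ] [ x     ]   [-c ]
  [ A    0  ] [ lambda ] = [ b ]

Solving the linear system:
  x*      = (0.0378, 0.1203, 0.5636)
  lambda* = (0.8144)
  f(x*)   = -1.7337

x* = (0.0378, 0.1203, 0.5636), lambda* = (0.8144)


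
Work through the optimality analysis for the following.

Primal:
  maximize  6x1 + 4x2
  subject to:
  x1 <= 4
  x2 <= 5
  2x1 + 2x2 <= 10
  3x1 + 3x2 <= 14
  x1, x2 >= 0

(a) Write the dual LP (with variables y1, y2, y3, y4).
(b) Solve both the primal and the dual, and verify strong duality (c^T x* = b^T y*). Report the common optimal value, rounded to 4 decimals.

The standard primal-dual pair for 'max c^T x s.t. A x <= b, x >= 0' is:
  Dual:  min b^T y  s.t.  A^T y >= c,  y >= 0.

So the dual LP is:
  minimize  4y1 + 5y2 + 10y3 + 14y4
  subject to:
    y1 + 2y3 + 3y4 >= 6
    y2 + 2y3 + 3y4 >= 4
    y1, y2, y3, y4 >= 0

Solving the primal: x* = (4, 0.6667).
  primal value c^T x* = 26.6667.
Solving the dual: y* = (2, 0, 0, 1.3333).
  dual value b^T y* = 26.6667.
Strong duality: c^T x* = b^T y*. Confirmed.

26.6667


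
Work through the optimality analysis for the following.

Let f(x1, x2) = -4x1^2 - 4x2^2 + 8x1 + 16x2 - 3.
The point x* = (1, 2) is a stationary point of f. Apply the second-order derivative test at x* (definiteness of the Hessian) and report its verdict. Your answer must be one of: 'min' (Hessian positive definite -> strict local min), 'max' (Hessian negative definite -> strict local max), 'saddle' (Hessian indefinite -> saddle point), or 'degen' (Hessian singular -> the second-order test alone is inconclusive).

Compute the Hessian H = grad^2 f:
  H = [[-8, 0], [0, -8]]
Verify stationarity: grad f(x*) = H x* + g = (0, 0).
Eigenvalues of H: -8, -8.
Both eigenvalues < 0, so H is negative definite -> x* is a strict local max.

max


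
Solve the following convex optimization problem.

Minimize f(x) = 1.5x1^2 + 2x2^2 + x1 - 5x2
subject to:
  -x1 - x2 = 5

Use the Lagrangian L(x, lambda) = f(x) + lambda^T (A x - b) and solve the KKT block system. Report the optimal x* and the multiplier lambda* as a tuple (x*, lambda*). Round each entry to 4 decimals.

Form the Lagrangian:
  L(x, lambda) = (1/2) x^T Q x + c^T x + lambda^T (A x - b)
Stationarity (grad_x L = 0): Q x + c + A^T lambda = 0.
Primal feasibility: A x = b.

This gives the KKT block system:
  [ Q   A^T ] [ x     ]   [-c ]
  [ A    0  ] [ lambda ] = [ b ]

Solving the linear system:
  x*      = (-3.7143, -1.2857)
  lambda* = (-10.1429)
  f(x*)   = 26.7143

x* = (-3.7143, -1.2857), lambda* = (-10.1429)


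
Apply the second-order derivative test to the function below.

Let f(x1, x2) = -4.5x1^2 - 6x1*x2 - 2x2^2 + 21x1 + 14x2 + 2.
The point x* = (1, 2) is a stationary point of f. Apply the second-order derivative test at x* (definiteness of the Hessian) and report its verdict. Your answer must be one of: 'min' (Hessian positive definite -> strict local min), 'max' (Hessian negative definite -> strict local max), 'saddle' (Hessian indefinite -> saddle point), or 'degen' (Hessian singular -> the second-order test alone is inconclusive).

Compute the Hessian H = grad^2 f:
  H = [[-9, -6], [-6, -4]]
Verify stationarity: grad f(x*) = H x* + g = (0, 0).
Eigenvalues of H: -13, 0.
H has a zero eigenvalue (singular; negative semidefinite but not definite), so H is neither positive definite, negative definite, nor indefinite. The second-order test alone is inconclusive -> degen.
(Indeed, f is constant along the null direction of H through x*, so x* is not a strict local extremum.)

degen


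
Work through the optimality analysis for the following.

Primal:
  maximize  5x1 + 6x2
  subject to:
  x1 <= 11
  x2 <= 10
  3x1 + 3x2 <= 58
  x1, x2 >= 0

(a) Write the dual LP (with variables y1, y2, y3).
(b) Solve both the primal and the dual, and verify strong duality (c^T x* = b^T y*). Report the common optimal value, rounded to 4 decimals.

The standard primal-dual pair for 'max c^T x s.t. A x <= b, x >= 0' is:
  Dual:  min b^T y  s.t.  A^T y >= c,  y >= 0.

So the dual LP is:
  minimize  11y1 + 10y2 + 58y3
  subject to:
    y1 + 3y3 >= 5
    y2 + 3y3 >= 6
    y1, y2, y3 >= 0

Solving the primal: x* = (9.3333, 10).
  primal value c^T x* = 106.6667.
Solving the dual: y* = (0, 1, 1.6667).
  dual value b^T y* = 106.6667.
Strong duality: c^T x* = b^T y*. Confirmed.

106.6667


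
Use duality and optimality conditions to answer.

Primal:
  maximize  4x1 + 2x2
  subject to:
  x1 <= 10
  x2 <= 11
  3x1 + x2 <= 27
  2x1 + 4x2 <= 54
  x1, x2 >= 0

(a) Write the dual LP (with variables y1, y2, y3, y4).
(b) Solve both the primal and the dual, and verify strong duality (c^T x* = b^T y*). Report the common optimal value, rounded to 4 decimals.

The standard primal-dual pair for 'max c^T x s.t. A x <= b, x >= 0' is:
  Dual:  min b^T y  s.t.  A^T y >= c,  y >= 0.

So the dual LP is:
  minimize  10y1 + 11y2 + 27y3 + 54y4
  subject to:
    y1 + 3y3 + 2y4 >= 4
    y2 + y3 + 4y4 >= 2
    y1, y2, y3, y4 >= 0

Solving the primal: x* = (5.4, 10.8).
  primal value c^T x* = 43.2.
Solving the dual: y* = (0, 0, 1.2, 0.2).
  dual value b^T y* = 43.2.
Strong duality: c^T x* = b^T y*. Confirmed.

43.2


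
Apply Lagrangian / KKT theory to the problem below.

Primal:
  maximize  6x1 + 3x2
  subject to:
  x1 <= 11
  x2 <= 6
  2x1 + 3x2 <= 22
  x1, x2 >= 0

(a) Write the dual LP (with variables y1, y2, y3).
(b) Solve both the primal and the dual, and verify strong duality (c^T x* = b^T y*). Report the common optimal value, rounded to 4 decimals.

The standard primal-dual pair for 'max c^T x s.t. A x <= b, x >= 0' is:
  Dual:  min b^T y  s.t.  A^T y >= c,  y >= 0.

So the dual LP is:
  minimize  11y1 + 6y2 + 22y3
  subject to:
    y1 + 2y3 >= 6
    y2 + 3y3 >= 3
    y1, y2, y3 >= 0

Solving the primal: x* = (11, 0).
  primal value c^T x* = 66.
Solving the dual: y* = (4, 0, 1).
  dual value b^T y* = 66.
Strong duality: c^T x* = b^T y*. Confirmed.

66


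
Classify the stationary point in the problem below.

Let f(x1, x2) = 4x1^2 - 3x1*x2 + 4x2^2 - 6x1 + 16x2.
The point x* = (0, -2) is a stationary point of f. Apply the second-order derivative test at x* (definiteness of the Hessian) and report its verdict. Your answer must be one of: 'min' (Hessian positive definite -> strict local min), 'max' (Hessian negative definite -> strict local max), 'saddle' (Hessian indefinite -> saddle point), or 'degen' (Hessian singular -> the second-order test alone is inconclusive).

Compute the Hessian H = grad^2 f:
  H = [[8, -3], [-3, 8]]
Verify stationarity: grad f(x*) = H x* + g = (0, 0).
Eigenvalues of H: 5, 11.
Both eigenvalues > 0, so H is positive definite -> x* is a strict local min.

min


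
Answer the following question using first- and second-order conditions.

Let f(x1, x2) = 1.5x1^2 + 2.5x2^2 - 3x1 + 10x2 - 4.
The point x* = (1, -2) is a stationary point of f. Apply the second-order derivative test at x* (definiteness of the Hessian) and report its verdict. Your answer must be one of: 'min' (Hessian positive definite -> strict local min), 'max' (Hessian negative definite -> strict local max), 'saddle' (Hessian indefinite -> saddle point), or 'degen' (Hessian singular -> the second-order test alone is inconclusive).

Compute the Hessian H = grad^2 f:
  H = [[3, 0], [0, 5]]
Verify stationarity: grad f(x*) = H x* + g = (0, 0).
Eigenvalues of H: 3, 5.
Both eigenvalues > 0, so H is positive definite -> x* is a strict local min.

min


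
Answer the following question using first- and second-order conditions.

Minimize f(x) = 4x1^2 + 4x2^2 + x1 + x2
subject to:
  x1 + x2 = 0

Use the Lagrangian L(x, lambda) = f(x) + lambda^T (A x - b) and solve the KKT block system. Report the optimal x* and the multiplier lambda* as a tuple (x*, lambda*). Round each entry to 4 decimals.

Form the Lagrangian:
  L(x, lambda) = (1/2) x^T Q x + c^T x + lambda^T (A x - b)
Stationarity (grad_x L = 0): Q x + c + A^T lambda = 0.
Primal feasibility: A x = b.

This gives the KKT block system:
  [ Q   A^T ] [ x     ]   [-c ]
  [ A    0  ] [ lambda ] = [ b ]

Solving the linear system:
  x*      = (0, 0)
  lambda* = (-1)
  f(x*)   = 0

x* = (0, 0), lambda* = (-1)


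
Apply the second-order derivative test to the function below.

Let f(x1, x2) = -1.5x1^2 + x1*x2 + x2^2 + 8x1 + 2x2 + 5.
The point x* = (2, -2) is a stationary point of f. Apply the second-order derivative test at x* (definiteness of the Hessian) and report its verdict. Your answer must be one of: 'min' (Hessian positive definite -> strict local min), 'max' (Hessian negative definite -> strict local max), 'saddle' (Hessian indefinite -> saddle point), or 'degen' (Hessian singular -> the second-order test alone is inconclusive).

Compute the Hessian H = grad^2 f:
  H = [[-3, 1], [1, 2]]
Verify stationarity: grad f(x*) = H x* + g = (0, 0).
Eigenvalues of H: -3.1926, 2.1926.
Eigenvalues have mixed signs, so H is indefinite -> x* is a saddle point.

saddle


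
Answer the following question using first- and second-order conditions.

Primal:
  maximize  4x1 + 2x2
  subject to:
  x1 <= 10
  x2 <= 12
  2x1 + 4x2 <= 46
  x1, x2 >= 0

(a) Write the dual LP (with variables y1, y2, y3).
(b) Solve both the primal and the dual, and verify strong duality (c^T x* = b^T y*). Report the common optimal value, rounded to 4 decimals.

The standard primal-dual pair for 'max c^T x s.t. A x <= b, x >= 0' is:
  Dual:  min b^T y  s.t.  A^T y >= c,  y >= 0.

So the dual LP is:
  minimize  10y1 + 12y2 + 46y3
  subject to:
    y1 + 2y3 >= 4
    y2 + 4y3 >= 2
    y1, y2, y3 >= 0

Solving the primal: x* = (10, 6.5).
  primal value c^T x* = 53.
Solving the dual: y* = (3, 0, 0.5).
  dual value b^T y* = 53.
Strong duality: c^T x* = b^T y*. Confirmed.

53


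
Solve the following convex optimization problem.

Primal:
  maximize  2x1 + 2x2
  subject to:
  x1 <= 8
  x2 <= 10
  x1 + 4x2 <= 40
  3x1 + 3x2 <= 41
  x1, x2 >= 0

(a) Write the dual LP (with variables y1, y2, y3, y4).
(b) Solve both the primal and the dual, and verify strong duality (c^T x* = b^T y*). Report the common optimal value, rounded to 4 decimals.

The standard primal-dual pair for 'max c^T x s.t. A x <= b, x >= 0' is:
  Dual:  min b^T y  s.t.  A^T y >= c,  y >= 0.

So the dual LP is:
  minimize  8y1 + 10y2 + 40y3 + 41y4
  subject to:
    y1 + y3 + 3y4 >= 2
    y2 + 4y3 + 3y4 >= 2
    y1, y2, y3, y4 >= 0

Solving the primal: x* = (8, 5.6667).
  primal value c^T x* = 27.3333.
Solving the dual: y* = (0, 0, 0, 0.6667).
  dual value b^T y* = 27.3333.
Strong duality: c^T x* = b^T y*. Confirmed.

27.3333


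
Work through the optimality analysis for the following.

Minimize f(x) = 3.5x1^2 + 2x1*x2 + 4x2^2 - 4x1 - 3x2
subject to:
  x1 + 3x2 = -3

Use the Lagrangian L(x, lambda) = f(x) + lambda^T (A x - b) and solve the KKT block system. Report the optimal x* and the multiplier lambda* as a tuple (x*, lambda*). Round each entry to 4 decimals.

Form the Lagrangian:
  L(x, lambda) = (1/2) x^T Q x + c^T x + lambda^T (A x - b)
Stationarity (grad_x L = 0): Q x + c + A^T lambda = 0.
Primal feasibility: A x = b.

This gives the KKT block system:
  [ Q   A^T ] [ x     ]   [-c ]
  [ A    0  ] [ lambda ] = [ b ]

Solving the linear system:
  x*      = (0.3559, -1.1186)
  lambda* = (3.7458)
  f(x*)   = 6.5847

x* = (0.3559, -1.1186), lambda* = (3.7458)


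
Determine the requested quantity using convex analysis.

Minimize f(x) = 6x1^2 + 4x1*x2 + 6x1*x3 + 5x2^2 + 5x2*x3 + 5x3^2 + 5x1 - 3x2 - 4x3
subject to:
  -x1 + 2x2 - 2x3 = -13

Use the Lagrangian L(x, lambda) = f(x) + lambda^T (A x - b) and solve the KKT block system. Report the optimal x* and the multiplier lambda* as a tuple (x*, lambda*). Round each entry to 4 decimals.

Form the Lagrangian:
  L(x, lambda) = (1/2) x^T Q x + c^T x + lambda^T (A x - b)
Stationarity (grad_x L = 0): Q x + c + A^T lambda = 0.
Primal feasibility: A x = b.

This gives the KKT block system:
  [ Q   A^T ] [ x     ]   [-c ]
  [ A    0  ] [ lambda ] = [ b ]

Solving the linear system:
  x*      = (-0.7186, -2.9568, 3.9025)
  lambda* = (7.9648)
  f(x*)   = 46.605

x* = (-0.7186, -2.9568, 3.9025), lambda* = (7.9648)


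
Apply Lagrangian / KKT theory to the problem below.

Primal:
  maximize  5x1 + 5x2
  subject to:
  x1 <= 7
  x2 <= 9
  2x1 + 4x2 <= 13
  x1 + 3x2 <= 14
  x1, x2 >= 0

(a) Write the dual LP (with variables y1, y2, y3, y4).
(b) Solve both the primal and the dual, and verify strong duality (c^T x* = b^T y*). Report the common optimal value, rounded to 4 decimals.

The standard primal-dual pair for 'max c^T x s.t. A x <= b, x >= 0' is:
  Dual:  min b^T y  s.t.  A^T y >= c,  y >= 0.

So the dual LP is:
  minimize  7y1 + 9y2 + 13y3 + 14y4
  subject to:
    y1 + 2y3 + y4 >= 5
    y2 + 4y3 + 3y4 >= 5
    y1, y2, y3, y4 >= 0

Solving the primal: x* = (6.5, 0).
  primal value c^T x* = 32.5.
Solving the dual: y* = (0, 0, 2.5, 0).
  dual value b^T y* = 32.5.
Strong duality: c^T x* = b^T y*. Confirmed.

32.5


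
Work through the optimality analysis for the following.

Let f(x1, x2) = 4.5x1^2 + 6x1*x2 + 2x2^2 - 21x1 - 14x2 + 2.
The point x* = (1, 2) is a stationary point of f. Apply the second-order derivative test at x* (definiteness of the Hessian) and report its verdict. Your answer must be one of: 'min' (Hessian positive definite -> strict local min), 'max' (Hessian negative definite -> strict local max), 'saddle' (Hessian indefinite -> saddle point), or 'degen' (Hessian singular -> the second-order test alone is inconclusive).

Compute the Hessian H = grad^2 f:
  H = [[9, 6], [6, 4]]
Verify stationarity: grad f(x*) = H x* + g = (0, 0).
Eigenvalues of H: 0, 13.
H has a zero eigenvalue (singular; positive semidefinite but not definite), so H is neither positive definite, negative definite, nor indefinite. The second-order test alone is inconclusive -> degen.
(Indeed, f is constant along the null direction of H through x*, so x* is not a strict local extremum.)

degen


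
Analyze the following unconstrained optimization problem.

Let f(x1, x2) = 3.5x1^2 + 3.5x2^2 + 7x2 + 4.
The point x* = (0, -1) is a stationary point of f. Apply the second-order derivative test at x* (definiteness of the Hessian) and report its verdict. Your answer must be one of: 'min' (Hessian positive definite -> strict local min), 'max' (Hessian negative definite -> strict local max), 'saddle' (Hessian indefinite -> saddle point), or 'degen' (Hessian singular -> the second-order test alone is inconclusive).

Compute the Hessian H = grad^2 f:
  H = [[7, 0], [0, 7]]
Verify stationarity: grad f(x*) = H x* + g = (0, 0).
Eigenvalues of H: 7, 7.
Both eigenvalues > 0, so H is positive definite -> x* is a strict local min.

min


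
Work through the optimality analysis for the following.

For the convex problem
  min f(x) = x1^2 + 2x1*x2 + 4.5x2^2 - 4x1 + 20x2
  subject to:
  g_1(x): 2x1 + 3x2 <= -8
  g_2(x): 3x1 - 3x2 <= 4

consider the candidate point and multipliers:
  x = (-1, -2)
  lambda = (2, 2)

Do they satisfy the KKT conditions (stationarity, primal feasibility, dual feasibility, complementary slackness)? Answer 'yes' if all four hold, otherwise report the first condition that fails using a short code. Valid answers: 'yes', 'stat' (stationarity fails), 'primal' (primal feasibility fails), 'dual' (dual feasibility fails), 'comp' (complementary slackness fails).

Gradient of f: grad f(x) = Q x + c = (-10, 0)
Constraint values g_i(x) = a_i^T x - b_i:
  g_1((-1, -2)) = 0
  g_2((-1, -2)) = -1
Stationarity residual: grad f(x) + sum_i lambda_i a_i = (0, 0)
  -> stationarity OK
Primal feasibility (all g_i <= 0): OK
Dual feasibility (all lambda_i >= 0): OK
Complementary slackness (lambda_i * g_i(x) = 0 for all i): FAILS

Verdict: the first failing condition is complementary_slackness -> comp.

comp


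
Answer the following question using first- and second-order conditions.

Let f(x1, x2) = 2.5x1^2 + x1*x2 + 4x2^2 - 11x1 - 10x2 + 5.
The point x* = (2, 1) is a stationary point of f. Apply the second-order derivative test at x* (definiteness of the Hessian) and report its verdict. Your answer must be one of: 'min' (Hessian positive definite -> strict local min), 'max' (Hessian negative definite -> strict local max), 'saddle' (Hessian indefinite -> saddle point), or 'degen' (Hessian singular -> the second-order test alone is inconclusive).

Compute the Hessian H = grad^2 f:
  H = [[5, 1], [1, 8]]
Verify stationarity: grad f(x*) = H x* + g = (0, 0).
Eigenvalues of H: 4.6972, 8.3028.
Both eigenvalues > 0, so H is positive definite -> x* is a strict local min.

min


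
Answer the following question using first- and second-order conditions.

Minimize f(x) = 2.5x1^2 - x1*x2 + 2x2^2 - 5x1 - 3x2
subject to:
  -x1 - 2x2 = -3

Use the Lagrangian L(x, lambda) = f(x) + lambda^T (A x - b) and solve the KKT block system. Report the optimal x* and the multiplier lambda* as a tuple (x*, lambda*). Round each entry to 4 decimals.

Form the Lagrangian:
  L(x, lambda) = (1/2) x^T Q x + c^T x + lambda^T (A x - b)
Stationarity (grad_x L = 0): Q x + c + A^T lambda = 0.
Primal feasibility: A x = b.

This gives the KKT block system:
  [ Q   A^T ] [ x     ]   [-c ]
  [ A    0  ] [ lambda ] = [ b ]

Solving the linear system:
  x*      = (1.1429, 0.9286)
  lambda* = (-0.2143)
  f(x*)   = -4.5714

x* = (1.1429, 0.9286), lambda* = (-0.2143)
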